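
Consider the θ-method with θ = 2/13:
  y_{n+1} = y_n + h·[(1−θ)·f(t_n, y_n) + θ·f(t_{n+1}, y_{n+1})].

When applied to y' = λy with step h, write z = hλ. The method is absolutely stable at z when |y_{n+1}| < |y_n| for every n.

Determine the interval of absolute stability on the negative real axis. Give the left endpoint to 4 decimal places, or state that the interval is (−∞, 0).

z∈(-2.8889,0).

Test eqn y'=λy, z=hλ:
  y_{n+1} = y_n + z·[11/13·y_n + 2/13·y_{n+1}] ⇒ (1 − 2/13z)y_{n+1} = (1 + 11/13z)y_n
  Hence R(z) = (1 + 11/13z)/(1 − 2/13z).

Solve |R(x)|<1 on ℝ⁻.
x=-0.67: |R|=0.3926
R=−1: 1+11/13x = −1+2/13x ⇒ -9/13x=2 ⇒ x=2/(-9/13)=-2.8889
Confirm numerically:
  x=-2.715: |R|=0.91508 <1
  x=-2.358: |R|=0.73030 <1
  x=-1.644: |R|=0.31213 <1
  x=-3.309: |R|=1.19273 >1
  x=-2.983: |R|=1.04466 >1
Stable set (-2.8889, 0).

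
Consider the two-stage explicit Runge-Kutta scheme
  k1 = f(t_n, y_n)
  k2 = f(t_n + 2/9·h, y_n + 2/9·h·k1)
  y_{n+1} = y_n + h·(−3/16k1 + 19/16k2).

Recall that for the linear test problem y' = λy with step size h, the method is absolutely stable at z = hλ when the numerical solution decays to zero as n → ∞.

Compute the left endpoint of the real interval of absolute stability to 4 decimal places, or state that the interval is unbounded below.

z* = -3.7895.

Test eqn y'=λy, z=hλ:
  k1=λy_n ⇒ h·k1=z·y_n;  k2=λ(1+2/9z)y_n ⇒ h·k2=z(1+2/9z)y_n
  y_{n+1}/y_n = 1 − 3/16z + 19/16z(1+2/9z) = 1 + z + 19/72z²
  so R(z) = 1 + z + 19/72z².

Boundary: |R(x)|=1, x<0.
x=-1.73: |R|=0.0598
R=1: x+19/72x²=0 ⇒ x=−72/19=-3.7895; min R=1−1/(4·19/72)=0.0526>−1
Confirm numerically:
  x=-3.126: |R|=0.45269 <1
  x=-2.577: |R|=0.17547 <1
  x=-1.844: |R|=0.05331 <1
  x=-1.838: |R|=0.05348 <1
  x=-4.065: |R|=1.29556 >1
  x=-3.904: |R|=1.11799 >1
  x=-3.881: |R|=1.09374 >1
Stable set (-3.7895, 0).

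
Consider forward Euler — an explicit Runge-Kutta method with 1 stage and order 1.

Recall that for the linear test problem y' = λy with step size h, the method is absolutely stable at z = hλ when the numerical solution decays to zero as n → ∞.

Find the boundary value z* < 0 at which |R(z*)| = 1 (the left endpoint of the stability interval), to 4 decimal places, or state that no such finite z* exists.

z* = -2.0000.

On y'=λy, z=hλ:
  order 1, 1-stage ⇒ R(z)=1+z
  (e.g. R(-1.27)=-0.27000, |R|=0.27000)

Solve |R(x)|<1 on ℝ⁻.
x=-1.27: |R|=0.2700
|R(-1.83)|=0.8300 |R(-1.23)|=0.2300 |R(-1.08)|=0.0800
Bisect:
  x_lo=-2.3676 |R|=1.3676  x_hi=-0.2266 |R|=0.7734
  mid=-1.29709 |R|=0.29709 →hi
  mid=-1.83232 |R|=0.83232 →hi
  mid=-2.09994 |R|=1.09994 →lo
  mid=-1.96613 |R|=0.96613 →hi
  mid=-2.03304 |R|=1.03304 →lo
  mid=-1.99958 |R|=0.99958 →hi
  mid=-2.01631 |R|=1.01631 →lo
  mid=-2.00795 |R|=1.00795 →lo
  mid=-2.00377 |R|=1.00377 →lo
  mid=-2.00167 |R|=1.00167 →lo
  ...
  [-2.00011,-1.99998] ⇒ x*=-2.0000
Stable set (-2.0000, 0).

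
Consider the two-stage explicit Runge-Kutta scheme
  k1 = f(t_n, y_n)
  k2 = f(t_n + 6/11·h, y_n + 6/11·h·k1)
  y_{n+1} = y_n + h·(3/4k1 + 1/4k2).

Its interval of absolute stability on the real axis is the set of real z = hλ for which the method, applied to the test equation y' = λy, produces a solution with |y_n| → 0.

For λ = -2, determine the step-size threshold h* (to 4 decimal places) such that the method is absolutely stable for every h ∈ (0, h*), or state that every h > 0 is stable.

(-7.3333,0); λ=-2 ⇒ h* = (22/3)/2 = 3.6667.

With y'=λy (z=hλ):
  k1=λy_n ⇒ h·k1=z·y_n;  k2=λ(1+6/11z)y_n ⇒ h·k2=z(1+6/11z)y_n
  y_{n+1}/y_n = 1 + 3/4z + 1/4z(1+6/11z) = 1 + z + 3/22z²
  ⇒ R(z) = 1 + z + 3/22z².

Need |R(x)|<1, x<0.
x=-1.18: |R|=0.0099
R=1: x+3/22x²=0 ⇒ x=−22/3=-7.3333; min R=1−1/(4·3/22)=-0.8333>−1
Confirm numerically:
  x=-7.052: |R|=0.72946 <1
  x=-5.928: |R|=0.13602 <1
  x=-5.189: |R|=0.51731 <1
  x=-5.061: |R|=0.56822 <1
  x=-7.758: |R|=1.44926 >1
  x=-7.734: |R|=1.42256 >1
  x=-7.534: |R|=1.20616 >1
So |R|<1 on (-7.3333, 0).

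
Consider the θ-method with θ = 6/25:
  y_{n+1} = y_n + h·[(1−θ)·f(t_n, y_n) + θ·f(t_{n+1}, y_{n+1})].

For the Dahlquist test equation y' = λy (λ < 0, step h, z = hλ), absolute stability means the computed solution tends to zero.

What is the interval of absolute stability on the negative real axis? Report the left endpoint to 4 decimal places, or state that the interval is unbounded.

With y'=λy (z=hλ):
  y_{n+1} = y_n + z·[19/25·y_n + 6/25·y_{n+1}] ⇒ (1 − 6/25z)y_{n+1} = (1 + 19/25z)y_n
  ⇒ R(z) = (1 + 19/25z)/(1 − 6/25z).

Boundary: |R(x)|=1, x<0.
x=-1.11: |R|=0.1235
R=−1: 1+19/25x = −1+6/25x ⇒ -13/25x=2 ⇒ x=2/(-13/25)=-3.8462
Confirm numerically:
  x=-3.791: |R|=0.98498 <1
  x=-2.636: |R|=0.61456 <1
  x=-1.888: |R|=0.29927 <1
  x=-4.306: |R|=1.11759 >1
  x=-4.261: |R|=1.10665 >1
So |R|<1 on (-3.8462, 0).

z∈(-3.8462,0).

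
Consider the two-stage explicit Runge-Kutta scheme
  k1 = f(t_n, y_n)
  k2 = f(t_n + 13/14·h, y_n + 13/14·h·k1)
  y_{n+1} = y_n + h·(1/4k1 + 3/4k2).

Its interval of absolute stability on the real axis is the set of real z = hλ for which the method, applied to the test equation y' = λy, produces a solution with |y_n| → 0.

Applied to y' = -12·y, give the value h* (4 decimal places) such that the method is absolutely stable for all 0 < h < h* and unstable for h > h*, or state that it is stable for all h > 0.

With y'=λy (z=hλ):
  k1=λy_n ⇒ h·k1=z·y_n;  k2=λ(1+13/14z)y_n ⇒ h·k2=z(1+13/14z)y_n
  y_{n+1}/y_n = 1 + 1/4z + 3/4z(1+13/14z) = 1 + z + 39/56z²
  so R(z) = 1 + z + 39/56z².

Boundary: |R(x)|=1, x<0.
x=-1.67: |R|=1.2723
R=1: x+39/56x²=0 ⇒ x=−56/39=-1.4359; min R=1−1/(4·39/56)=0.6410>−1
Confirm numerically:
  x=-1.249: |R|=0.83743 <1
  x=-1.085: |R|=0.73485 <1
  x=-0.834: |R|=0.65041 <1
  x=-0.753: |R|=0.64188 <1
  x=-1.999: |R|=1.78393 >1
  x=-1.699: |R|=1.31131 >1
Interval (-1.4359, 0).

(-1.4359,0); λ=-12 ⇒ h* = (56/39)/12 = 0.1197.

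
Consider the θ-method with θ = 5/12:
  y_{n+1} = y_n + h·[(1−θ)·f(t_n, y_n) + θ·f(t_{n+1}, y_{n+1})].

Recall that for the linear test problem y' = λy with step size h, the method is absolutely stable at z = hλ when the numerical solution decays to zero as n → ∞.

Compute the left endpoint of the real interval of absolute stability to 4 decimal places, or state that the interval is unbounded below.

Set f=λy, z=hλ:
  y_{n+1} = y_n + z·[7/12·y_n + 5/12·y_{n+1}] ⇒ (1 − 5/12z)y_{n+1} = (1 + 7/12z)y_n
  so R(z) = (1 + 7/12z)/(1 − 5/12z).

Need |R(x)|<1, x<0.
x=-1.42: |R|=0.1079
R=−1: 1+7/12x = −1+5/12x ⇒ -1/6x=2 ⇒ x=2/(-1/6)=-12.0000
Confirm numerically:
  x=-11.000: |R|=0.97015 <1
  x=-10.768: |R|=0.96258 <1
  x=-5.201: |R|=0.64220 <1
  x=-5.060: |R|=0.62788 <1
  x=-12.193: |R|=1.00529 >1
  x=-12.102: |R|=1.00281 >1
Stable set (-12.0000, 0).

left endpoint -12.0000.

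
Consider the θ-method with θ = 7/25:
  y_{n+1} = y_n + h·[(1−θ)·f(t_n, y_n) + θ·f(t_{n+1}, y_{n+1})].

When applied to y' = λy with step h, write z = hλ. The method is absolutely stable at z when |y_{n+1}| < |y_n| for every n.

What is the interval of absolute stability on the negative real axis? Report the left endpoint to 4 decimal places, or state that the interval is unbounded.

On y'=λy, z=hλ:
  y_{n+1} = y_n + z·[18/25·y_n + 7/25·y_{n+1}] ⇒ (1 − 7/25z)y_{n+1} = (1 + 18/25z)y_n
  ⇒ R(z) = (1 + 18/25z)/(1 − 7/25z).

Find x<0 with |R(x)|<1.
x=-0.88: |R|=0.2940
R=−1: 1+18/25x = −1+7/25x ⇒ -11/25x=2 ⇒ x=2/(-11/25)=-4.5455
Confirm numerically:
  x=-4.109: |R|=0.91070 <1
  x=-3.906: |R|=0.86561 <1
  x=-3.629: |R|=0.79999 <1
  x=-2.453: |R|=0.45420 <1
  x=-5.027: |R|=1.08801 >1
  x=-4.690: |R|=1.02749 >1
  x=-4.607: |R|=1.01183 >1
So |R|<1 on (-4.5455, 0).

(-4.5455, 0).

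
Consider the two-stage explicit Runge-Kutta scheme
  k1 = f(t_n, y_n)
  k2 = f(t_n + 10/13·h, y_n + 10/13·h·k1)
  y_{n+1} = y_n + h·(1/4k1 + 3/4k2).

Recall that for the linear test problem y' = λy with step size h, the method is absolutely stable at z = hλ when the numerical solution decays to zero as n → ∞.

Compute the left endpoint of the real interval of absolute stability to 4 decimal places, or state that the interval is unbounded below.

Test eqn y'=λy, z=hλ:
  k1=λy_n ⇒ h·k1=z·y_n;  k2=λ(1+10/13z)y_n ⇒ h·k2=z(1+10/13z)y_n
  y_{n+1}/y_n = 1 + 1/4z + 3/4z(1+10/13z) = 1 + z + 15/26z²
  ⇒ R(z) = 1 + z + 15/26z².

Boundary: |R(x)|=1, x<0.
x=-1.2: |R|=0.6308
R=1: x+15/26x²=0 ⇒ x=−26/15=-1.7333; min R=1−1/(4·15/26)=0.5667>−1
Confirm numerically:
  x=-1.280: |R|=0.66523 <1
  x=-1.017: |R|=0.57971 <1
  x=-0.771: |R|=0.57195 <1
  x=-1.989: |R|=1.29338 >1
  x=-1.885: |R|=1.16494 >1
  x=-1.772: |R|=1.03953 >1
So |R|<1 on (-1.7333, 0).

left endpoint -1.7333.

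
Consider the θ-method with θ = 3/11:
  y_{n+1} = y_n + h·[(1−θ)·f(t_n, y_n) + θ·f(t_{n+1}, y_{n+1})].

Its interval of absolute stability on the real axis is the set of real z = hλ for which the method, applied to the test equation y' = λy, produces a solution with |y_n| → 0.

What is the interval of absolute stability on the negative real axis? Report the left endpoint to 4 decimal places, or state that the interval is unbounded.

On y'=λy, z=hλ:
  y_{n+1} = y_n + z·[8/11·y_n + 3/11·y_{n+1}] ⇒ (1 − 3/11z)y_{n+1} = (1 + 8/11z)y_n
  Hence R(z) = (1 + 8/11z)/(1 − 3/11z).

Find x<0 with |R(x)|<1.
x=-1.68: |R|=0.1521
R=−1: 1+8/11x = −1+3/11x ⇒ -5/11x=2 ⇒ x=2/(-5/11)=-4.4000
Confirm numerically:
  x=-3.926: |R|=0.89595 <1
  x=-2.672: |R|=0.54565 <1
  x=-1.946: |R|=0.27129 <1
  x=-4.872: |R|=1.09213 >1
  x=-4.720: |R|=1.06359 >1
  x=-4.633: |R|=1.04679 >1
So |R|<1 on (-4.4000, 0).

(-4.4000, 0).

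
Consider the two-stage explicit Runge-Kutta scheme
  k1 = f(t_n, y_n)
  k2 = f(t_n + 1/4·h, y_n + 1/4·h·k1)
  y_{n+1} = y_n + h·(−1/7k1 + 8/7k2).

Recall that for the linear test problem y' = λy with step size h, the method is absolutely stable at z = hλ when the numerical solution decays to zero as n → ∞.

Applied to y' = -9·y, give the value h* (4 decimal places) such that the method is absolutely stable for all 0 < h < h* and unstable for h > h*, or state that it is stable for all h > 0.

(-3.5000,0); λ=-9 ⇒ h* = (7/2)/9 = 0.3889.

On y'=λy, z=hλ:
  k1=λy_n ⇒ h·k1=z·y_n;  k2=λ(1+1/4z)y_n ⇒ h·k2=z(1+1/4z)y_n
  y_{n+1}/y_n = 1 − 1/7z + 8/7z(1+1/4z) = 1 + z + 2/7z²
  ⇒ R(z) = 1 + z + 2/7z².

Solve |R(x)|<1 on ℝ⁻.
x=-1.62: |R|=0.1298
R=1: x+2/7x²=0 ⇒ x=−7/2=-3.5000; min R=1−1/(4·2/7)=0.1250>−1
Confirm numerically:
  x=-3.234: |R|=0.75422 <1
  x=-3.092: |R|=0.63956 <1
  x=-1.784: |R|=0.12533 <1
  x=-4.084: |R|=1.68144 >1
  x=-3.664: |R|=1.17168 >1
Interval (-3.5000, 0).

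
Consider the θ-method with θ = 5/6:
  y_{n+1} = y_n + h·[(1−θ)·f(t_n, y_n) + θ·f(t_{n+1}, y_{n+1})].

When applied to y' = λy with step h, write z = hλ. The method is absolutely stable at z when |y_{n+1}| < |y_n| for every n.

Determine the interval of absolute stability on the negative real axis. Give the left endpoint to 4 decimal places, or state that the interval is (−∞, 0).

interval (−∞, 0).

Test eqn y'=λy, z=hλ:
  y_{n+1} = y_n + z·[1/6·y_n + 5/6·y_{n+1}] ⇒ (1 − 5/6z)y_{n+1} = (1 + 1/6z)y_n
  R(z) = (1 + 1/6z)/(1 − 5/6z).

Boundary: |R(x)|=1, x<0.
x=-1.1: |R|=0.4261
x=-2: |R|=0.2500
x=-10: |R|=0.0714
x=-100: |R|=0.1858
θ=5/6≥1/2 ⇒ |1+1/6x|<|1−5/6x| ∀x<0 ⇒ interval (−∞,0).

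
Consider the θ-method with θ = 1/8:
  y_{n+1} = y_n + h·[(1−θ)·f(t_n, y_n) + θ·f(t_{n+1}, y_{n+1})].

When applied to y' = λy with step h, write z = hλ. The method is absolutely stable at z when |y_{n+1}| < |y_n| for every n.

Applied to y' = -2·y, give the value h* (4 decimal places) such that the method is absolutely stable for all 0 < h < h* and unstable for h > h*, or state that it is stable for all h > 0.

(-2.6667,0); λ=-2 ⇒ h* = (8/3)/2 = 1.3333.

With y'=λy (z=hλ):
  y_{n+1} = y_n + z·[7/8·y_n + 1/8·y_{n+1}] ⇒ (1 − 1/8z)y_{n+1} = (1 + 7/8z)y_n
  so R(z) = (1 + 7/8z)/(1 − 1/8z).

Solve |R(x)|<1 on ℝ⁻.
x=-1.64: |R|=0.3610
R=−1: 1+7/8x = −1+1/8x ⇒ -3/4x=2 ⇒ x=2/(-3/4)=-2.6667
Confirm numerically:
  x=-2.188: |R|=0.71810 <1
  x=-1.961: |R|=0.57494 <1
  x=-1.344: |R|=0.15068 <1
  x=-3.124: |R|=1.24667 >1
  x=-3.060: |R|=1.21338 >1
So |R|<1 on (-2.6667, 0).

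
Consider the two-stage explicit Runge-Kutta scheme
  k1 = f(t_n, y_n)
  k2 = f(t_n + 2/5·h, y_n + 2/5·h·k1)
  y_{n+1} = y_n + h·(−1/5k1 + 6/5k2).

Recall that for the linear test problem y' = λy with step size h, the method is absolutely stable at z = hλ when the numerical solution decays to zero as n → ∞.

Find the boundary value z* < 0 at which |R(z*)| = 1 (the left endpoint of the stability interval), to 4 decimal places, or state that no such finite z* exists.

z* = -2.0833.

With y'=λy (z=hλ):
  k1=λy_n ⇒ h·k1=z·y_n;  k2=λ(1+2/5z)y_n ⇒ h·k2=z(1+2/5z)y_n
  y_{n+1}/y_n = 1 − 1/5z + 6/5z(1+2/5z) = 1 + z + 12/25z²
  so R(z) = 1 + z + 12/25z².

Find x<0 with |R(x)|<1.
x=-0.99: |R|=0.4804
R=1: x+12/25x²=0 ⇒ x=−25/12=-2.0833; min R=1−1/(4·12/25)=0.4792>−1
Confirm numerically:
  x=-1.165: |R|=0.48647 <1
  x=-0.914: |R|=0.48699 <1
  x=-0.833: |R|=0.50007 <1
  x=-2.306: |R|=1.24647 >1
  x=-2.205: |R|=1.12877 >1
Stable set (-2.0833, 0).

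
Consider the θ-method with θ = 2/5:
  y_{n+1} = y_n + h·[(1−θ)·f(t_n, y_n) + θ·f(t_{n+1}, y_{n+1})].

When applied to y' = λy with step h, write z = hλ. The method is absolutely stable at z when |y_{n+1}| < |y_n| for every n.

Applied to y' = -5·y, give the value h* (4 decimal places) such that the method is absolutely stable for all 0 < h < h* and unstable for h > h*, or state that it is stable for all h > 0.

(-10.0000,0); λ=-5 ⇒ h* = (10)/5 = 2.0000.

Set f=λy, z=hλ:
  y_{n+1} = y_n + z·[3/5·y_n + 2/5·y_{n+1}] ⇒ (1 − 2/5z)y_{n+1} = (1 + 3/5z)y_n
  so R(z) = (1 + 3/5z)/(1 − 2/5z).

Find x<0 with |R(x)|<1.
x=-1.06: |R|=0.2556
R=−1: 1+3/5x = −1+2/5x ⇒ -1/5x=2 ⇒ x=2/(-1/5)=-10.0000
Confirm numerically:
  x=-7.259: |R|=0.85957 <1
  x=-7.158: |R|=0.85287 <1
  x=-5.591: |R|=0.72754 <1
  x=-4.596: |R|=0.61922 <1
  x=-10.542: |R|=1.02078 >1
  x=-10.053: |R|=1.00211 >1
So |R|<1 on (-10.0000, 0).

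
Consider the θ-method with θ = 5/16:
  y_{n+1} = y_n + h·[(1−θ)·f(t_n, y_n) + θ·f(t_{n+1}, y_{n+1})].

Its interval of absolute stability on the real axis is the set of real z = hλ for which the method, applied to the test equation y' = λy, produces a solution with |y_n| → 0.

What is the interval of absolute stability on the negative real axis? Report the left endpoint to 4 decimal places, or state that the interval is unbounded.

Test eqn y'=λy, z=hλ:
  y_{n+1} = y_n + z·[11/16·y_n + 5/16·y_{n+1}] ⇒ (1 − 5/16z)y_{n+1} = (1 + 11/16z)y_n
  Hence R(z) = (1 + 11/16z)/(1 − 5/16z).

Need |R(x)|<1, x<0.
x=-0.47: |R|=0.5902
R=−1: 1+11/16x = −1+5/16x ⇒ -3/8x=2 ⇒ x=2/(-3/8)=-5.3333
Confirm numerically:
  x=-4.869: |R|=0.93095 <1
  x=-3.838: |R|=0.74504 <1
  x=-3.064: |R|=0.56526 <1
  x=-2.843: |R|=0.50548 <1
  x=-5.529: |R|=1.02690 >1
  x=-5.479: |R|=1.02014 >1
  x=-5.427: |R|=1.01303 >1
Stable set (-5.3333, 0).

(-5.3333, 0).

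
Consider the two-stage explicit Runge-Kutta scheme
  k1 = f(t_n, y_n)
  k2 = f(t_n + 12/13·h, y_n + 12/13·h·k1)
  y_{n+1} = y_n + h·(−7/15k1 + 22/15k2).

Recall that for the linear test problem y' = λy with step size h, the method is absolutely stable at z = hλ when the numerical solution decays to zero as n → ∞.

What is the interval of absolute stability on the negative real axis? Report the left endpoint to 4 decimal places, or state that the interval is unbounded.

With y'=λy (z=hλ):
  k1=λy_n ⇒ h·k1=z·y_n;  k2=λ(1+12/13z)y_n ⇒ h·k2=z(1+12/13z)y_n
  y_{n+1}/y_n = 1 − 7/15z + 22/15z(1+12/13z) = 1 + z + 88/65z²
  so R(z) = 1 + z + 88/65z².

Need |R(x)|<1, x<0.
x=-1.35: |R|=2.1174
R=1: x+88/65x²=0 ⇒ x=−65/88=-0.7386; min R=1−1/(4·88/65)=0.8153>−1
Confirm numerically:
  x=-0.675: |R|=0.94185 <1
  x=-0.406: |R|=0.81716 <1
  x=-0.331: |R|=0.81733 <1
  x=-0.985: |R|=1.32854 >1
  x=-0.908: |R|=1.20820 >1
Interval (-0.7386, 0).

z∈(-0.7386,0).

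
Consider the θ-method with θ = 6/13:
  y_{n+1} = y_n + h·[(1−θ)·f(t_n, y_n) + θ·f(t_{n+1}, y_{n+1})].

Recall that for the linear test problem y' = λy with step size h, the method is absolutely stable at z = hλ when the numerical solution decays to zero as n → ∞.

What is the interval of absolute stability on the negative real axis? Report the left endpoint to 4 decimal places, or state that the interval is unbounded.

(-26.0000, 0).

With y'=λy (z=hλ):
  y_{n+1} = y_n + z·[7/13·y_n + 6/13·y_{n+1}] ⇒ (1 − 6/13z)y_{n+1} = (1 + 7/13z)y_n
  ⇒ R(z) = (1 + 7/13z)/(1 − 6/13z).

Solve |R(x)|<1 on ℝ⁻.
x=-0.47: |R|=0.6138
R=−1: 1+7/13x = −1+6/13x ⇒ -1/13x=2 ⇒ x=2/(-1/13)=-26.0000
Confirm numerically:
  x=-22.077: |R|=0.97303 <1
  x=-17.776: |R|=0.93127 <1
  x=-12.129: |R|=0.83828 <1
  x=-26.482: |R|=1.00280 >1
  x=-26.455: |R|=1.00265 >1
  x=-26.431: |R|=1.00251 >1
So |R|<1 on (-26.0000, 0).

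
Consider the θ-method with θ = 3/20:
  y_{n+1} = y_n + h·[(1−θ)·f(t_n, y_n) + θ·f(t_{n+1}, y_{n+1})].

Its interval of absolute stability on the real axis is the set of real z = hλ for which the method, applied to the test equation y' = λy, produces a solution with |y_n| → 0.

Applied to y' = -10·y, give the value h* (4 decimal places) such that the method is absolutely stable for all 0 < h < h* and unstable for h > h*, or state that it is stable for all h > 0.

(-2.8571,0); λ=-10 ⇒ h* = (20/7)/10 = 0.2857.

Set f=λy, z=hλ:
  y_{n+1} = y_n + z·[17/20·y_n + 3/20·y_{n+1}] ⇒ (1 − 3/20z)y_{n+1} = (1 + 17/20z)y_n
  so R(z) = (1 + 17/20z)/(1 − 3/20z).

Need |R(x)|<1, x<0.
x=-0.54: |R|=0.5005
R=−1: 1+17/20x = −1+3/20x ⇒ -7/10x=2 ⇒ x=2/(-7/10)=-2.8571
Confirm numerically:
  x=-2.788: |R|=0.96587 <1
  x=-2.783: |R|=0.96338 <1
  x=-2.129: |R|=0.61367 <1
  x=-3.018: |R|=1.07751 >1
  x=-2.879: |R|=1.01069 >1
Interval (-2.8571, 0).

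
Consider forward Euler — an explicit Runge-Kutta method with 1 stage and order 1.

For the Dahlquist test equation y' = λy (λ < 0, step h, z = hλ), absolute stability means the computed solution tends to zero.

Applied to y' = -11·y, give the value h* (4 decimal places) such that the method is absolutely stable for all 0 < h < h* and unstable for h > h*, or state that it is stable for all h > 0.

(-2.0000,0); λ=-11 ⇒ h* = 0.1818.

With y'=λy (z=hλ):
  order 1, 1-stage ⇒ R(z)=1+z
  (e.g. R(-1.14)=-0.14000, |R|=0.14000)

Solve |R(x)|<1 on ℝ⁻.
x=-1.14: |R|=0.1400
|R(-2.35)|=1.3500 |R(-2.09)|=1.0900 |R(-1.58)|=0.5800
Bisect:
  x_lo=-2.3171 |R|=1.3171  x_hi=-0.2576 |R|=0.7424
  mid=-1.28735 |R|=0.28735 →hi
  mid=-1.80224 |R|=0.80224 →hi
  mid=-2.05969 |R|=1.05969 →lo
  mid=-1.93097 |R|=0.93097 →hi
  mid=-1.99533 |R|=0.99533 →hi
  mid=-2.02751 |R|=1.02751 →lo
  mid=-2.01142 |R|=1.01142 →lo
  mid=-2.00337 |R|=1.00337 →lo
  mid=-1.99935 |R|=0.99935 →hi
  mid=-2.00136 |R|=1.00136 →lo
  ...
  [-2.00011,-1.99998] ⇒ x*=-2.0000
Stable set (-2.0000, 0).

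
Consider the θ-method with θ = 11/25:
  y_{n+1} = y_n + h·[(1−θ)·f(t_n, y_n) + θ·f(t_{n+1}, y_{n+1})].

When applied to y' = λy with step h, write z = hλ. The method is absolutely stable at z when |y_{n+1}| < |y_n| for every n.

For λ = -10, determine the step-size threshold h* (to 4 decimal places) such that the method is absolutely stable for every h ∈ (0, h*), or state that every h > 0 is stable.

(-16.6667,0); λ=-10 ⇒ h* = (50/3)/10 = 1.6667.

Set f=λy, z=hλ:
  y_{n+1} = y_n + z·[14/25·y_n + 11/25·y_{n+1}] ⇒ (1 − 11/25z)y_{n+1} = (1 + 14/25z)y_n
  so R(z) = (1 + 14/25z)/(1 − 11/25z).

Need |R(x)|<1, x<0.
x=-0.68: |R|=0.4766
R=−1: 1+14/25x = −1+11/25x ⇒ -3/25x=2 ⇒ x=2/(-3/25)=-16.6667
Confirm numerically:
  x=-12.478: |R|=0.92256 <1
  x=-8.761: |R|=0.80459 <1
  x=-8.391: |R|=0.78835 <1
  x=-7.210: |R|=0.72802 <1
  x=-16.961: |R|=1.00417 >1
  x=-16.905: |R|=1.00339 >1
Interval (-16.6667, 0).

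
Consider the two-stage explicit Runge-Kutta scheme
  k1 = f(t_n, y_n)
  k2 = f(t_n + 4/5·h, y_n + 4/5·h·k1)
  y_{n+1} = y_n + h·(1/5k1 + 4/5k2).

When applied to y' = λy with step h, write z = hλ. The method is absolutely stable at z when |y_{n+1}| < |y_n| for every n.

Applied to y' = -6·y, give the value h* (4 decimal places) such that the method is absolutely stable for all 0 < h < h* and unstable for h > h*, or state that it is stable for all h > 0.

(-1.5625,0); λ=-6 ⇒ h* = (25/16)/6 = 0.2604.

Test eqn y'=λy, z=hλ:
  k1=λy_n ⇒ h·k1=z·y_n;  k2=λ(1+4/5z)y_n ⇒ h·k2=z(1+4/5z)y_n
  y_{n+1}/y_n = 1 + 1/5z + 4/5z(1+4/5z) = 1 + z + 16/25z²
  ⇒ R(z) = 1 + z + 16/25z².

Need |R(x)|<1, x<0.
x=-1.71: |R|=1.1614
R=1: x+16/25x²=0 ⇒ x=−25/16=-1.5625; min R=1−1/(4·16/25)=0.6094>−1
Confirm numerically:
  x=-1.241: |R|=0.74465 <1
  x=-1.177: |R|=0.70961 <1
  x=-0.798: |R|=0.60955 <1
  x=-2.042: |R|=1.62665 >1
  x=-1.844: |R|=1.33222 >1
Stable set (-1.5625, 0).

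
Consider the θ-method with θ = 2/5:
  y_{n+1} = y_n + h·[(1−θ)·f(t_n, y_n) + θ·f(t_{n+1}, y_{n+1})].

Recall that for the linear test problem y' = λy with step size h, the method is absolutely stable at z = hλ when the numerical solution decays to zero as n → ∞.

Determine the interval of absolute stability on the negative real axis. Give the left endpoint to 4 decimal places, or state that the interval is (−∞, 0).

z∈(-10.0000,0).

Test eqn y'=λy, z=hλ:
  y_{n+1} = y_n + z·[3/5·y_n + 2/5·y_{n+1}] ⇒ (1 − 2/5z)y_{n+1} = (1 + 3/5z)y_n
  Hence R(z) = (1 + 3/5z)/(1 − 2/5z).

Solve |R(x)|<1 on ℝ⁻.
x=-0.39: |R|=0.6626
R=−1: 1+3/5x = −1+2/5x ⇒ -1/5x=2 ⇒ x=2/(-1/5)=-10.0000
Confirm numerically:
  x=-9.760: |R|=0.99021 <1
  x=-9.174: |R|=0.96462 <1
  x=-7.428: |R|=0.87047 <1
  x=-5.262: |R|=0.69480 <1
  x=-10.314: |R|=1.01225 >1
  x=-10.301: |R|=1.01176 >1
Interval (-10.0000, 0).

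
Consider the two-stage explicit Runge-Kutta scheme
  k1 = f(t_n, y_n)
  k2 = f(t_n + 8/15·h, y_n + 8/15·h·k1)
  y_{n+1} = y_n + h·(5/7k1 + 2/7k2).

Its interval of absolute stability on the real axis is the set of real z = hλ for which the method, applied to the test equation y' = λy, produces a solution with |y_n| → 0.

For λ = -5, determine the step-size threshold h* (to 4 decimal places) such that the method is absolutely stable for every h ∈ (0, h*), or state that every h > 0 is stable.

Set f=λy, z=hλ:
  k1=λy_n ⇒ h·k1=z·y_n;  k2=λ(1+8/15z)y_n ⇒ h·k2=z(1+8/15z)y_n
  y_{n+1}/y_n = 1 + 5/7z + 2/7z(1+8/15z) = 1 + z + 16/105z²
  Hence R(z) = 1 + z + 16/105z².

Solve |R(x)|<1 on ℝ⁻.
x=-0.8: |R|=0.2975
R=1: x+16/105x²=0 ⇒ x=−105/16=-6.5625; min R=1−1/(4·16/105)=-0.6406>−1
Confirm numerically:
  x=-5.424: |R|=0.05901 <1
  x=-4.988: |R|=0.19674 <1
  x=-3.313: |R|=0.64047 <1
  x=-7.132: |R|=1.61892 >1
  x=-6.887: |R|=1.34055 >1
Stable set (-6.5625, 0).

(-6.5625,0); λ=-5 ⇒ h* = (105/16)/5 = 1.3125.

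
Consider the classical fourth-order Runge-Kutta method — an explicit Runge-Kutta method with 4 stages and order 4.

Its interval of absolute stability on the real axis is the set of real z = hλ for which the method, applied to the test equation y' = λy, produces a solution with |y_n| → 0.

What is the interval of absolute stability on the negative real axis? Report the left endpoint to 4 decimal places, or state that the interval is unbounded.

(-2.7853, 0).

With y'=λy (z=hλ):
  order 4, 4-stage ⇒ R(z)=1+z+z^2/2+z^3/6+z^4/24
  (e.g. R(-1.14)=0.33325, |R|=0.33325)

Boundary: |R(x)|=1, x<0.
x=-1.14: |R|=0.3332
|R(-2.33)|=0.5043 |R(-0.78)|=0.4605
Bisect:
  x_lo=-3.3179 |R|=2.1481  x_hi=-0.1993 |R|=0.8193
  mid=-1.75859 |R|=0.27980 →hi
  mid=-2.53823 |R|=0.68707 →hi
  mid=-2.92804 |R|=1.23744 →lo
  mid=-2.73314 |R|=0.92417 →hi
  mid=-2.83059 |R|=1.07047 →lo
  mid=-2.78186 |R|=0.99484 →hi
  mid=-2.80623 |R|=1.03202 →lo
  ...
  [-2.78548,-2.78529] ⇒ x*=-2.7853
So |R|<1 on (-2.7853, 0).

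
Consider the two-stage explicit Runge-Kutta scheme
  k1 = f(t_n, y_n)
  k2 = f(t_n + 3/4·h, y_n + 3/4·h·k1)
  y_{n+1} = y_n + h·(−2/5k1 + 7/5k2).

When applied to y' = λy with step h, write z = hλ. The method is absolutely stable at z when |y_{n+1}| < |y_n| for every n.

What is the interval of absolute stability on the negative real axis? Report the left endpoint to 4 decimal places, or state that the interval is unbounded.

(-0.9524, 0).

On y'=λy, z=hλ:
  k1=λy_n ⇒ h·k1=z·y_n;  k2=λ(1+3/4z)y_n ⇒ h·k2=z(1+3/4z)y_n
  y_{n+1}/y_n = 1 − 2/5z + 7/5z(1+3/4z) = 1 + z + 21/20z²
  so R(z) = 1 + z + 21/20z².

Need |R(x)|<1, x<0.
x=-0.55: |R|=0.7676
R=1: x+21/20x²=0 ⇒ x=−20/21=-0.9524; min R=1−1/(4·21/20)=0.7619>−1
Confirm numerically:
  x=-0.890: |R|=0.94171 <1
  x=-0.810: |R|=0.87891 <1
  x=-0.561: |R|=0.76946 <1
  x=-1.413: |R|=1.68340 >1
  x=-1.300: |R|=1.47450 >1
Stable set (-0.9524, 0).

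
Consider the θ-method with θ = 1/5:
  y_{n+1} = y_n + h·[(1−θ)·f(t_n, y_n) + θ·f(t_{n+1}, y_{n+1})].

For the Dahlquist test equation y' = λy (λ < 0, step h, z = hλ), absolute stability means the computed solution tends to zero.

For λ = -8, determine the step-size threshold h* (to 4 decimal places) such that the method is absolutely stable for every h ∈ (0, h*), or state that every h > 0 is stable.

On y'=λy, z=hλ:
  y_{n+1} = y_n + z·[4/5·y_n + 1/5·y_{n+1}] ⇒ (1 − 1/5z)y_{n+1} = (1 + 4/5z)y_n
  R(z) = (1 + 4/5z)/(1 − 1/5z).

Solve |R(x)|<1 on ℝ⁻.
x=-0.35: |R|=0.6729
R=−1: 1+4/5x = −1+1/5x ⇒ -3/5x=2 ⇒ x=2/(-3/5)=-3.3333
Confirm numerically:
  x=-2.866: |R|=0.82176 <1
  x=-2.748: |R|=0.77336 <1
  x=-2.461: |R|=0.64924 <1
  x=-2.411: |R|=0.62664 <1
  x=-3.866: |R|=1.18024 >1
  x=-3.763: |R|=1.14710 >1
  x=-3.382: |R|=1.01742 >1
So |R|<1 on (-3.3333, 0).

(-3.3333,0); λ=-8 ⇒ h* = (10/3)/8 = 0.4167.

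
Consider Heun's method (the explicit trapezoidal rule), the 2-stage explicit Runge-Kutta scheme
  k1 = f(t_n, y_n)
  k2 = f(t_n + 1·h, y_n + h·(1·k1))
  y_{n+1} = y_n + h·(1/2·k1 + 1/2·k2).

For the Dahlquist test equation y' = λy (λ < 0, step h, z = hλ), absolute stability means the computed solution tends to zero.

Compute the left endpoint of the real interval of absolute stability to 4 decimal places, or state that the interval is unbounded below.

Set f=λy, z=hλ:
  order 2, 2-stage ⇒ R(z)=1+z+z^2/2
  (e.g. R(-0.92)=0.50320, |R|=0.50320)

Solve |R(x)|<1 on ℝ⁻.
x=-0.92: |R|=0.5032
|R(-1.82)|=0.8362 |R(-1.33)|=0.5544 |R(-1.03)|=0.5005
Bisect:
  x_lo=-2.5417 |R|=1.6884  x_hi=-0.1309 |R|=0.8777
  mid=-1.33630 |R|=0.55655 →hi
  mid=-1.93900 |R|=0.94086 →hi
  mid=-2.24035 |R|=1.26924 →lo
  mid=-2.08968 |R|=1.09370 →lo
  mid=-2.01434 |R|=1.01444 →lo
  mid=-1.97667 |R|=0.97694 →hi
  mid=-1.99550 |R|=0.99551 →hi
  mid=-2.00492 |R|=1.00493 →lo
  mid=-2.00021 |R|=1.00021 →lo
  ...
  [-2.00007,-1.99992] ⇒ x*=-2.0000
So |R|<1 on (-2.0000, 0).

left endpoint -2.0000.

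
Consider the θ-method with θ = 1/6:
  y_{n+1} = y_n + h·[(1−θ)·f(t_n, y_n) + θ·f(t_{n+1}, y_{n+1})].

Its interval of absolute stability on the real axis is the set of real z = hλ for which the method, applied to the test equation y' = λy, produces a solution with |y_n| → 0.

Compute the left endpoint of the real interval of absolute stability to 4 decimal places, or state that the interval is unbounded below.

With y'=λy (z=hλ):
  y_{n+1} = y_n + z·[5/6·y_n + 1/6·y_{n+1}] ⇒ (1 − 1/6z)y_{n+1} = (1 + 5/6z)y_n
  Hence R(z) = (1 + 5/6z)/(1 − 1/6z).

Boundary: |R(x)|=1, x<0.
x=-1.22: |R|=0.0139
R=−1: 1+5/6x = −1+1/6x ⇒ -2/3x=2 ⇒ x=2/(-2/3)=-3.0000
Confirm numerically:
  x=-2.491: |R|=0.76022 <1
  x=-1.839: |R|=0.40758 <1
  x=-1.296: |R|=0.06579 <1
  x=-3.483: |R|=1.20373 >1
  x=-3.223: |R|=1.09671 >1
Stable set (-3.0000, 0).

left endpoint -3.0000.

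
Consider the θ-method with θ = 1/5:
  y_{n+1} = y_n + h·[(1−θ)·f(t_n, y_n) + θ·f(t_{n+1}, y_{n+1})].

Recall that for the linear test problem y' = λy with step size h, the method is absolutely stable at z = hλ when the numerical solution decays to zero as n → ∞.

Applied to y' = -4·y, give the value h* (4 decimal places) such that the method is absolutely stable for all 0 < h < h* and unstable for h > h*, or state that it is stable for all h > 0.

Set f=λy, z=hλ:
  y_{n+1} = y_n + z·[4/5·y_n + 1/5·y_{n+1}] ⇒ (1 − 1/5z)y_{n+1} = (1 + 4/5z)y_n
  R(z) = (1 + 4/5z)/(1 − 1/5z).

Find x<0 with |R(x)|<1.
x=-1.79: |R|=0.3181
R=−1: 1+4/5x = −1+1/5x ⇒ -3/5x=2 ⇒ x=2/(-3/5)=-3.3333
Confirm numerically:
  x=-3.305: |R|=0.98977 <1
  x=-3.162: |R|=0.93703 <1
  x=-2.803: |R|=0.79610 <1
  x=-3.920: |R|=1.19731 >1
  x=-3.401: |R|=1.02416 >1
  x=-3.389: |R|=1.01991 >1
Interval (-3.3333, 0).

(-3.3333,0); λ=-4 ⇒ h* = (10/3)/4 = 0.8333.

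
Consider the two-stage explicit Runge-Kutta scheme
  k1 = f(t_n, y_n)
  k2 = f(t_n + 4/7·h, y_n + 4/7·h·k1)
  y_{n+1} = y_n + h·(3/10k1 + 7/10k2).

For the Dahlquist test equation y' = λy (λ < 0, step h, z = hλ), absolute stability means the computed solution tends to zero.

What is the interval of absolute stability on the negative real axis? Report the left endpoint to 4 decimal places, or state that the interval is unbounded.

Test eqn y'=λy, z=hλ:
  k1=λy_n ⇒ h·k1=z·y_n;  k2=λ(1+4/7z)y_n ⇒ h·k2=z(1+4/7z)y_n
  y_{n+1}/y_n = 1 + 3/10z + 7/10z(1+4/7z) = 1 + z + 2/5z²
  R(z) = 1 + z + 2/5z².

Boundary: |R(x)|=1, x<0.
x=-1.22: |R|=0.3754
R=1: x+2/5x²=0 ⇒ x=−5/2=-2.5000; min R=1−1/(4·2/5)=0.3750>−1
Confirm numerically:
  x=-2.425: |R|=0.92725 <1
  x=-1.660: |R|=0.44224 <1
  x=-1.062: |R|=0.38914 <1
  x=-2.777: |R|=1.30769 >1
  x=-2.760: |R|=1.28704 >1
  x=-2.744: |R|=1.26781 >1
Interval (-2.5000, 0).

(-2.5000, 0).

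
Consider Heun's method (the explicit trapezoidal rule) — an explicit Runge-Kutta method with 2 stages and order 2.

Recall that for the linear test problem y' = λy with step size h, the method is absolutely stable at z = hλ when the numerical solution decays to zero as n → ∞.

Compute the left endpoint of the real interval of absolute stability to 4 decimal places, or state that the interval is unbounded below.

Set f=λy, z=hλ:
  order 2, 2-stage ⇒ R(z)=1+z+z^2/2
  (e.g. R(-1.52)=0.63520, |R|=0.63520)

Boundary: |R(x)|=1, x<0.
x=-1.52: |R|=0.6352
|R(-1.79)|=0.8121 |R(-1.54)|=0.6458 |R(-0.97)|=0.5005
Bisect:
  x_lo=-2.5359 |R|=1.6795  x_hi=-0.2167 |R|=0.8068
  mid=-1.37626 |R|=0.57079 →hi
  mid=-1.95607 |R|=0.95703 →hi
  mid=-2.24597 |R|=1.27622 →lo
  mid=-2.10102 |R|=1.10612 →lo
  mid=-2.02854 |R|=1.02895 →lo
  mid=-1.99231 |R|=0.99234 →hi
  mid=-2.01043 |R|=1.01048 →lo
  mid=-2.00137 |R|=1.00137 →lo
  mid=-1.99684 |R|=0.99684 →hi
  ...
  [-2.00009,-1.99995] ⇒ x*=-2.0000
Stable set (-2.0000, 0).

left endpoint -2.0000.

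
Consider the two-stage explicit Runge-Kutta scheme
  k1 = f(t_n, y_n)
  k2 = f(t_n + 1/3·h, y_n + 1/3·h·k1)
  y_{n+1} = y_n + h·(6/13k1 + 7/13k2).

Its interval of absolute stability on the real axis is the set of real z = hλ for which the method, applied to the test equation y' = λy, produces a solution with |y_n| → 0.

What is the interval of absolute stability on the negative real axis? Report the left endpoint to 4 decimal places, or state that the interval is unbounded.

Set f=λy, z=hλ:
  k1=λy_n ⇒ h·k1=z·y_n;  k2=λ(1+1/3z)y_n ⇒ h·k2=z(1+1/3z)y_n
  y_{n+1}/y_n = 1 + 6/13z + 7/13z(1+1/3z) = 1 + z + 7/39z²
  R(z) = 1 + z + 7/39z².

Find x<0 with |R(x)|<1.
x=-1.61: |R|=0.1448
R=1: x+7/39x²=0 ⇒ x=−39/7=-5.5714; min R=1−1/(4·7/39)=-0.3929>−1
Confirm numerically:
  x=-4.782: |R|=0.32243 <1
  x=-4.289: |R|=0.01276 <1
  x=-3.299: |R|=0.34557 <1
  x=-6.065: |R|=1.53730 >1
  x=-5.718: |R|=1.15043 >1
So |R|<1 on (-5.5714, 0).

(-5.5714, 0).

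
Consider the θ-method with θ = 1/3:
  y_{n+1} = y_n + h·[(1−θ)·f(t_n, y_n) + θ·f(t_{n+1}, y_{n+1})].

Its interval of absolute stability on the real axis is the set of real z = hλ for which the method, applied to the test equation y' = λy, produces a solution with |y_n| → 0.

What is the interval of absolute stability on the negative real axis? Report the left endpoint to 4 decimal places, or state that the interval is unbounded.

z∈(-6.0000,0).

Test eqn y'=λy, z=hλ:
  y_{n+1} = y_n + z·[2/3·y_n + 1/3·y_{n+1}] ⇒ (1 − 1/3z)y_{n+1} = (1 + 2/3z)y_n
  so R(z) = (1 + 2/3z)/(1 − 1/3z).

Find x<0 with |R(x)|<1.
x=-0.88: |R|=0.3196
R=−1: 1+2/3x = −1+1/3x ⇒ -1/3x=2 ⇒ x=2/(-1/3)=-6.0000
Confirm numerically:
  x=-3.006: |R|=0.50150 <1
  x=-2.769: |R|=0.43994 <1
  x=-2.577: |R|=0.38623 <1
  x=-6.542: |R|=1.05680 >1
  x=-6.386: |R|=1.04113 >1
So |R|<1 on (-6.0000, 0).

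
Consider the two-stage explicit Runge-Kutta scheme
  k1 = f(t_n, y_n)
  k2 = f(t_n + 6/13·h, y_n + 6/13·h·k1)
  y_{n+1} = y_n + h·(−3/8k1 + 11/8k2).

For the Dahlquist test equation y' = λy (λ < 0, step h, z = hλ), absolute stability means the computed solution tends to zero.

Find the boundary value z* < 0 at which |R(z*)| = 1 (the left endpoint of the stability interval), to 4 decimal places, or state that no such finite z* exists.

Set f=λy, z=hλ:
  k1=λy_n ⇒ h·k1=z·y_n;  k2=λ(1+6/13z)y_n ⇒ h·k2=z(1+6/13z)y_n
  y_{n+1}/y_n = 1 − 3/8z + 11/8z(1+6/13z) = 1 + z + 33/52z²
  so R(z) = 1 + z + 33/52z².

Boundary: |R(x)|=1, x<0.
x=-0.7: |R|=0.6110
R=1: x+33/52x²=0 ⇒ x=−52/33=-1.5758; min R=1−1/(4·33/52)=0.6061>−1
Confirm numerically:
  x=-1.495: |R|=0.92338 <1
  x=-1.461: |R|=0.89360 <1
  x=-1.071: |R|=0.65693 <1
  x=-0.953: |R|=0.62336 <1
  x=-1.933: |R|=1.43823 >1
  x=-1.885: |R|=1.36993 >1
Interval (-1.5758, 0).

z* = -1.5758.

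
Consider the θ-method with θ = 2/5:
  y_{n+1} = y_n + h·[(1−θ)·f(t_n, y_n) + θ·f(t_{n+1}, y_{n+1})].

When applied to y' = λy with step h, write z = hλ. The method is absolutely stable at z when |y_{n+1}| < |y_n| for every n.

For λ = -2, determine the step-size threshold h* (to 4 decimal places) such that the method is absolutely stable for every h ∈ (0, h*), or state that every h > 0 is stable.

On y'=λy, z=hλ:
  y_{n+1} = y_n + z·[3/5·y_n + 2/5·y_{n+1}] ⇒ (1 − 2/5z)y_{n+1} = (1 + 3/5z)y_n
  R(z) = (1 + 3/5z)/(1 − 2/5z).

Need |R(x)|<1, x<0.
x=-1.67: |R|=0.0012
R=−1: 1+3/5x = −1+2/5x ⇒ -1/5x=2 ⇒ x=2/(-1/5)=-10.0000
Confirm numerically:
  x=-9.244: |R|=0.96781 <1
  x=-7.909: |R|=0.89956 <1
  x=-6.224: |R|=0.78359 <1
  x=-10.103: |R|=1.00409 >1
  x=-10.097: |R|=1.00385 >1
Interval (-10.0000, 0).

(-10.0000,0); λ=-2 ⇒ h* = (10)/2 = 5.0000.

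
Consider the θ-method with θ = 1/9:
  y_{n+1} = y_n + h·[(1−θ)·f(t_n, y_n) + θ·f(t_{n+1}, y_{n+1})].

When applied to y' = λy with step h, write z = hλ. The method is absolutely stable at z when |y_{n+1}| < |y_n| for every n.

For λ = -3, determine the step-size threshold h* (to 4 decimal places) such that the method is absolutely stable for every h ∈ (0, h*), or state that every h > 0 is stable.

With y'=λy (z=hλ):
  y_{n+1} = y_n + z·[8/9·y_n + 1/9·y_{n+1}] ⇒ (1 − 1/9z)y_{n+1} = (1 + 8/9z)y_n
  R(z) = (1 + 8/9z)/(1 − 1/9z).

Solve |R(x)|<1 on ℝ⁻.
x=-0.52: |R|=0.5084
R=−1: 1+8/9x = −1+1/9x ⇒ -7/9x=2 ⇒ x=2/(-7/9)=-2.5714
Confirm numerically:
  x=-1.880: |R|=0.55515 <1
  x=-1.384: |R|=0.19954 <1
  x=-1.209: |R|=0.06582 <1
  x=-1.065: |R|=0.04769 <1
  x=-3.130: |R|=1.32234 >1
  x=-2.875: |R|=1.17895 >1
Interval (-2.5714, 0).

(-2.5714,0); λ=-3 ⇒ h* = (18/7)/3 = 0.8571.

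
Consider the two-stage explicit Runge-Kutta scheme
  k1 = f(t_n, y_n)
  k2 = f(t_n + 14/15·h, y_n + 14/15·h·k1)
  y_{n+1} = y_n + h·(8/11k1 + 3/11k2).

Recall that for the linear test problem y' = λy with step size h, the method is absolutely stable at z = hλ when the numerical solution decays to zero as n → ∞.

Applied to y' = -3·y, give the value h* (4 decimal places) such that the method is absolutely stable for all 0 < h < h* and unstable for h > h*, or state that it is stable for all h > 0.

(-3.9286,0); λ=-3 ⇒ h* = (55/14)/3 = 1.3095.

Test eqn y'=λy, z=hλ:
  k1=λy_n ⇒ h·k1=z·y_n;  k2=λ(1+14/15z)y_n ⇒ h·k2=z(1+14/15z)y_n
  y_{n+1}/y_n = 1 + 8/11z + 3/11z(1+14/15z) = 1 + z + 14/55z²
  R(z) = 1 + z + 14/55z².

Boundary: |R(x)|=1, x<0.
x=-0.37: |R|=0.6648
R=1: x+14/55x²=0 ⇒ x=−55/14=-3.9286; min R=1−1/(4·14/55)=0.0179>−1
Confirm numerically:
  x=-3.352: |R|=0.50805 <1
  x=-2.013: |R|=0.01846 <1
  x=-1.832: |R|=0.02231 <1
  x=-4.421: |R|=1.55415 >1
  x=-4.354: |R|=1.47150 >1
  x=-4.108: |R|=1.18762 >1
Interval (-3.9286, 0).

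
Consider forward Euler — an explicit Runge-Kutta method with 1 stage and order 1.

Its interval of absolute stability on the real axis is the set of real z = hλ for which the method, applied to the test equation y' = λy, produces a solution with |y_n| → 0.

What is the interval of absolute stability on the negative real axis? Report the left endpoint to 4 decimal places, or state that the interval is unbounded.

Set f=λy, z=hλ:
  order 1, 1-stage ⇒ R(z)=1+z
  (e.g. R(-1.57)=-0.57000, |R|=0.57000)

Find x<0 with |R(x)|<1.
x=-1.57: |R|=0.5700
|R(-1.73)|=0.7300 |R(-1.26)|=0.2600 |R(-1.18)|=0.1800
Bisect:
  x_lo=-2.8834 |R|=1.8834  x_hi=-0.0887 |R|=0.9113
  mid=-1.48602 |R|=0.48602 →hi
  mid=-2.18469 |R|=1.18469 →lo
  mid=-1.83536 |R|=0.83536 →hi
  mid=-2.01003 |R|=1.01003 →lo
  mid=-1.92269 |R|=0.92269 →hi
  mid=-1.96636 |R|=0.96636 →hi
  mid=-1.98819 |R|=0.98819 →hi
  mid=-1.99911 |R|=0.99911 →hi
  mid=-2.00457 |R|=1.00457 →lo
  mid=-2.00184 |R|=1.00184 →lo
  ...
  [-2.00013,-1.99996] ⇒ x*=-2.0000
So |R|<1 on (-2.0000, 0).

(-2.0000, 0).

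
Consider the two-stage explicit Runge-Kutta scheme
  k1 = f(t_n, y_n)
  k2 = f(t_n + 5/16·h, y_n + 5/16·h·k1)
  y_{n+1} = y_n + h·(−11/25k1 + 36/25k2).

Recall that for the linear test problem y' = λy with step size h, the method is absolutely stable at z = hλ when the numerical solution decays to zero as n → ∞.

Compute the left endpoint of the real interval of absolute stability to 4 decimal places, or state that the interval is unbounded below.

z* = -2.2222.

On y'=λy, z=hλ:
  k1=λy_n ⇒ h·k1=z·y_n;  k2=λ(1+5/16z)y_n ⇒ h·k2=z(1+5/16z)y_n
  y_{n+1}/y_n = 1 − 11/25z + 36/25z(1+5/16z) = 1 + z + 9/20z²
  Hence R(z) = 1 + z + 9/20z².

Need |R(x)|<1, x<0.
x=-1.13: |R|=0.4446
R=1: x+9/20x²=0 ⇒ x=−20/9=-2.2222; min R=1−1/(4·9/20)=0.4444>−1
Confirm numerically:
  x=-1.893: |R|=0.71955 <1
  x=-1.368: |R|=0.47414 <1
  x=-0.947: |R|=0.45656 <1
  x=-2.746: |R|=1.64723 >1
  x=-2.676: |R|=1.54644 >1
  x=-2.613: |R|=1.45950 >1
So |R|<1 on (-2.2222, 0).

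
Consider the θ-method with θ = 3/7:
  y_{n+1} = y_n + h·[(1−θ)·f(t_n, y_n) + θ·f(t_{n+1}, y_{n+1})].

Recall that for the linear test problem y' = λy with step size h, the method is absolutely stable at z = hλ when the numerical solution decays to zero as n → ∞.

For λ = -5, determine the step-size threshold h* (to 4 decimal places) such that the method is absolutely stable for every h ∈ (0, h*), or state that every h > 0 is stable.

(-14.0000,0); λ=-5 ⇒ h* = (14)/5 = 2.8000.

With y'=λy (z=hλ):
  y_{n+1} = y_n + z·[4/7·y_n + 3/7·y_{n+1}] ⇒ (1 − 3/7z)y_{n+1} = (1 + 4/7z)y_n
  so R(z) = (1 + 4/7z)/(1 − 3/7z).

Boundary: |R(x)|=1, x<0.
x=-0.67: |R|=0.4795
R=−1: 1+4/7x = −1+3/7x ⇒ -1/7x=2 ⇒ x=2/(-1/7)=-14.0000
Confirm numerically:
  x=-11.360: |R|=0.93574 <1
  x=-11.110: |R|=0.92834 <1
  x=-10.411: |R|=0.90613 <1
  x=-5.820: |R|=0.66558 <1
  x=-14.479: |R|=1.00950 >1
  x=-14.208: |R|=1.00419 >1
Interval (-14.0000, 0).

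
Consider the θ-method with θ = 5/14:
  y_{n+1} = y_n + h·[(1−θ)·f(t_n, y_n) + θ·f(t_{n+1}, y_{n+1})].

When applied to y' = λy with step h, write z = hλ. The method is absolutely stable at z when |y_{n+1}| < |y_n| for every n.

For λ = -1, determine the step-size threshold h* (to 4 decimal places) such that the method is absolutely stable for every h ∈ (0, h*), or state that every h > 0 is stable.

Test eqn y'=λy, z=hλ:
  y_{n+1} = y_n + z·[9/14·y_n + 5/14·y_{n+1}] ⇒ (1 − 5/14z)y_{n+1} = (1 + 9/14z)y_n
  so R(z) = (1 + 9/14z)/(1 − 5/14z).

Need |R(x)|<1, x<0.
x=-1.7: |R|=0.0578
R=−1: 1+9/14x = −1+5/14x ⇒ -2/7x=2 ⇒ x=2/(-2/7)=-7.0000
Confirm numerically:
  x=-5.551: |R|=0.86119 <1
  x=-5.315: |R|=0.83389 <1
  x=-4.942: |R|=0.78734 <1
  x=-4.824: |R|=0.77167 <1
  x=-7.172: |R|=1.01380 >1
  x=-7.160: |R|=1.01285 >1
Stable set (-7.0000, 0).

(-7.0000,0); λ=-1 ⇒ h* = (7)/1 = 7.0000.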